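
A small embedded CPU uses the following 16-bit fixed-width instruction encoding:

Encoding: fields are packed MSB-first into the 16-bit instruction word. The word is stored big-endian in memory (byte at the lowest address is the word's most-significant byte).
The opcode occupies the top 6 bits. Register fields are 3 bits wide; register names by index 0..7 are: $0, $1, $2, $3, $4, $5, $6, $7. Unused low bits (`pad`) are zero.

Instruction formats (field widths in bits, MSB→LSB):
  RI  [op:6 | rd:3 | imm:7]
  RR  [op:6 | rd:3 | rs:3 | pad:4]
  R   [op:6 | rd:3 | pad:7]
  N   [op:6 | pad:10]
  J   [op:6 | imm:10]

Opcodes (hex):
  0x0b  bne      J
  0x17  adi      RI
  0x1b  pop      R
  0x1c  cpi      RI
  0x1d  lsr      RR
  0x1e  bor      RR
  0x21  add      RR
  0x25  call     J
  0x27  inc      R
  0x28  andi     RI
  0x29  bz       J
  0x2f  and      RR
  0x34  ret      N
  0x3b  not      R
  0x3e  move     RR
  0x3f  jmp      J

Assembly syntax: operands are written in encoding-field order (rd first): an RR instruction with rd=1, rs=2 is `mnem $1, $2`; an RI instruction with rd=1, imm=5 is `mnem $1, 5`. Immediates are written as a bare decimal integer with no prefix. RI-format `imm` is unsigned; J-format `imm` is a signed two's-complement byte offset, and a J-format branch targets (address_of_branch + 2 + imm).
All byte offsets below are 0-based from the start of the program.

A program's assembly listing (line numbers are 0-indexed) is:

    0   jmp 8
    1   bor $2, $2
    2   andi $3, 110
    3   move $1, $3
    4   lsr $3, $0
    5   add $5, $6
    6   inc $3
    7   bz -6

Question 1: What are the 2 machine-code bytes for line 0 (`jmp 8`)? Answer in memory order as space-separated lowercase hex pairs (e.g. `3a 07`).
fc 08

0. jmp fields op=0x3f:6|imm=8:10 → word fc08h → fc 08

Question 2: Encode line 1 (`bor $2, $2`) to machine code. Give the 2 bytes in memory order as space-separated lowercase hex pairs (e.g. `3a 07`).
79 20

1. bor fields op=0x1e:6|rd=2:3|rs=2:3|pad=0:4 → word 7920h → 79 20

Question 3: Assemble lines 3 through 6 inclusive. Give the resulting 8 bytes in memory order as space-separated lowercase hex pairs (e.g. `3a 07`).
L3: move op=0x3e:6|rd=1:3|rs=3:3|pad=0:4 ⇒ 0xf8b0 ⇒ big f8 b0
L4: lsr op=0x1d:6|rd=3:3|rs=0:3|pad=0:4 ⇒ 0x7580 ⇒ big 75 80
L5: add op=0x21:6|rd=5:3|rs=6:3|pad=0:4 ⇒ 0x86e0 ⇒ big 86 e0
L6: inc op=0x27:6|rd=3:3|pad=0:7 ⇒ 0x9d80 ⇒ big 9d 80

f8 b0 75 80 86 e0 9d 80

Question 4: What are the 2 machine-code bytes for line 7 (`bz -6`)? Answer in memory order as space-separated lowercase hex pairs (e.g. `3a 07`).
line 7 (bz): pack op=0x29:6|imm=-6:10 = 0xa7fa; big→ a7 fa

a7 fa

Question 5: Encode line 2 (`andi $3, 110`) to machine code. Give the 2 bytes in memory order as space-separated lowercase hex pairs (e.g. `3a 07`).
a1 ee

2. andi fields op=0x28:6|rd=3:3|imm=110:7 → word a1eeh → a1 ee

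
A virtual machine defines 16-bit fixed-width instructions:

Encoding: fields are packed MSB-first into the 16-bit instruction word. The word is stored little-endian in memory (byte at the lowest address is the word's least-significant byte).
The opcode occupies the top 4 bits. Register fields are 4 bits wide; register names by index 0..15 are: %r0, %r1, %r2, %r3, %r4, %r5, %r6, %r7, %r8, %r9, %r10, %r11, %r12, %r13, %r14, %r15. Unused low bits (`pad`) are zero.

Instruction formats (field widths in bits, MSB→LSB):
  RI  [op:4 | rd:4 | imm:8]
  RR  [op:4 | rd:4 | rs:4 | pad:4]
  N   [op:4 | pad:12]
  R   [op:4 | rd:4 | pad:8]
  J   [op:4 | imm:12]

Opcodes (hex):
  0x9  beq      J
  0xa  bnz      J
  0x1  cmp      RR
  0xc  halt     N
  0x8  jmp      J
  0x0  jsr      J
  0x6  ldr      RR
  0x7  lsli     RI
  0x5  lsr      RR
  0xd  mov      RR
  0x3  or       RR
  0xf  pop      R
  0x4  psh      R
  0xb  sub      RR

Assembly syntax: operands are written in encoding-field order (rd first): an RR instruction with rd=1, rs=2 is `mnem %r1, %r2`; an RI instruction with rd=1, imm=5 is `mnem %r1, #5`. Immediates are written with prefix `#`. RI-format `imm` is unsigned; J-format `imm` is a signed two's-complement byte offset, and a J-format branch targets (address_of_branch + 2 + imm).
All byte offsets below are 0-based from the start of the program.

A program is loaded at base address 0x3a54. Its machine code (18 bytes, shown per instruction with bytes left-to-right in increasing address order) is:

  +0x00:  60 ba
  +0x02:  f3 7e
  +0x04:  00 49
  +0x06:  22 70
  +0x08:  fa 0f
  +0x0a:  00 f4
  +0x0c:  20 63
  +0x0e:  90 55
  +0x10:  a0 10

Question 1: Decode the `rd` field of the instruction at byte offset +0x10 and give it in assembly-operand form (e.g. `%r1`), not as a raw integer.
off 0x10: read a0 10 as little → 0x10a0
  top 4b → 0x1 → cmp [RR]
  [11:8] rd=0 = %r0
  [7:4] rs=10 = %r10

%r0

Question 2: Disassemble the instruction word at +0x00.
off 0x00: read 60 ba as little → 0xba60
  top 4b → 0xb → sub [RR]
  [11:8] rd=10 = %r10
  [7:4] rs=6 = %r6

sub %r10, %r6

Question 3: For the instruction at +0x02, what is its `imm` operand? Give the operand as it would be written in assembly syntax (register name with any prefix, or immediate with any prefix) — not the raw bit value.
off 0x02: read f3 7e as little → 0x7ef3
  op=0x7ef3>>12=0x7 ⇒ lsli (RI)
  rd@[11:8]=0xe ⇒ %r14
  imm@[7:0]=0xf3 ⇒ #243

#243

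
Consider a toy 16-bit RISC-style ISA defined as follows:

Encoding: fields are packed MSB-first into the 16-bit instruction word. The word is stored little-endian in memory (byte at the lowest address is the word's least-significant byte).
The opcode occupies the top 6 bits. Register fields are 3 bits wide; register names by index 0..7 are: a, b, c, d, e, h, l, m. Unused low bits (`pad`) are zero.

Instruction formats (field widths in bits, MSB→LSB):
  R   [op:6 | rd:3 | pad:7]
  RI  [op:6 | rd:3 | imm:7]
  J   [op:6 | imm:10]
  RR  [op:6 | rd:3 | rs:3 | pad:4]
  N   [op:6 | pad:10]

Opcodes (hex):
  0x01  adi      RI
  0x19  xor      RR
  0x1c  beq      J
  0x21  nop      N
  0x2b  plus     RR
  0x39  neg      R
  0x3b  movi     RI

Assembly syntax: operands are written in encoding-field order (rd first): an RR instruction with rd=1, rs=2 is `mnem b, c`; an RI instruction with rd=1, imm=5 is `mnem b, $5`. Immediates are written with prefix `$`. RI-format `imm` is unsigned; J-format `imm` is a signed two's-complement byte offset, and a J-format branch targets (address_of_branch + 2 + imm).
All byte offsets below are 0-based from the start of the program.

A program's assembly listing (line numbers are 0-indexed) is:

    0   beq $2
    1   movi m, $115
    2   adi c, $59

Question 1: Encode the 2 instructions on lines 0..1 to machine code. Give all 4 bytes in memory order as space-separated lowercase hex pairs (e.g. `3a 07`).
02 70 f3 ef

0. beq fields op=0x1c:6|imm=2:10 → word 7002h → 02 70
1. movi fields op=0x3b:6|rd=7:3|imm=115:7 → word eff3h → f3 ef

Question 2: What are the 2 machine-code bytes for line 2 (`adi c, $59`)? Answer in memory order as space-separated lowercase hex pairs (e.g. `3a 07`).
2. adi fields op=0x1:6|rd=2:3|imm=59:7 → word 053bh → 3b 05

3b 05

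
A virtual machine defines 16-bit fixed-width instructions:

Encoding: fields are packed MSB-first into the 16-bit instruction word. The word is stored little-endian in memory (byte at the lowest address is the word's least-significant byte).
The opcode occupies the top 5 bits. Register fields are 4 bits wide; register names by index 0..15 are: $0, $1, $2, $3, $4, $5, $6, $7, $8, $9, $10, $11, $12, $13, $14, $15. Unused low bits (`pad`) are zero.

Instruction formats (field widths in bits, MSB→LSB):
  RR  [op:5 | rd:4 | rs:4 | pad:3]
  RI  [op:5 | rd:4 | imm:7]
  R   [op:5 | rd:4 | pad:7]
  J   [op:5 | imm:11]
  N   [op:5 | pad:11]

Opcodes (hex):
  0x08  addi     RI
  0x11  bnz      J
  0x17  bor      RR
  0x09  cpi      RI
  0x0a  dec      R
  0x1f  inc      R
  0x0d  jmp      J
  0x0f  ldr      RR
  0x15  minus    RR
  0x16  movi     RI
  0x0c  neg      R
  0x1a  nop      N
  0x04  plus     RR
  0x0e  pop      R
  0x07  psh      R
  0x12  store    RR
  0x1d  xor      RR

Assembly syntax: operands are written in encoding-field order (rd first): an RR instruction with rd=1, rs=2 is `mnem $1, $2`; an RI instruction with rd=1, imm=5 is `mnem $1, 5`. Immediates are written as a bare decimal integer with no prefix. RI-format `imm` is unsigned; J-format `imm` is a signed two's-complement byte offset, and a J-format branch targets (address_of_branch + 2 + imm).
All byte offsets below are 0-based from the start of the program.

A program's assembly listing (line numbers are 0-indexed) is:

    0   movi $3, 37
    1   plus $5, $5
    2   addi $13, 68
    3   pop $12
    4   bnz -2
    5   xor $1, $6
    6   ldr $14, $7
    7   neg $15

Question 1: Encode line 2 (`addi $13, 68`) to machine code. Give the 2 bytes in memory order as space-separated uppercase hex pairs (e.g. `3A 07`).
C4 46

2. addi fields op=0x8:5|rd=13:4|imm=68:7 → word 46c4h → c4 46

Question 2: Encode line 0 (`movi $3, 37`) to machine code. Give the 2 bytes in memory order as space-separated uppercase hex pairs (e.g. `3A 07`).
line 0 (movi): pack op=0x16:5|rd=3:4|imm=37:7 = 0xb1a5; little→ a5 b1

A5 B1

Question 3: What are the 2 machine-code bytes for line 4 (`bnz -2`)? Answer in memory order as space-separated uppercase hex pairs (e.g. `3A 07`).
FE 8F

line 4 (bnz): pack op=0x11:5|imm=-2:11 = 0x8ffe; little→ fe 8f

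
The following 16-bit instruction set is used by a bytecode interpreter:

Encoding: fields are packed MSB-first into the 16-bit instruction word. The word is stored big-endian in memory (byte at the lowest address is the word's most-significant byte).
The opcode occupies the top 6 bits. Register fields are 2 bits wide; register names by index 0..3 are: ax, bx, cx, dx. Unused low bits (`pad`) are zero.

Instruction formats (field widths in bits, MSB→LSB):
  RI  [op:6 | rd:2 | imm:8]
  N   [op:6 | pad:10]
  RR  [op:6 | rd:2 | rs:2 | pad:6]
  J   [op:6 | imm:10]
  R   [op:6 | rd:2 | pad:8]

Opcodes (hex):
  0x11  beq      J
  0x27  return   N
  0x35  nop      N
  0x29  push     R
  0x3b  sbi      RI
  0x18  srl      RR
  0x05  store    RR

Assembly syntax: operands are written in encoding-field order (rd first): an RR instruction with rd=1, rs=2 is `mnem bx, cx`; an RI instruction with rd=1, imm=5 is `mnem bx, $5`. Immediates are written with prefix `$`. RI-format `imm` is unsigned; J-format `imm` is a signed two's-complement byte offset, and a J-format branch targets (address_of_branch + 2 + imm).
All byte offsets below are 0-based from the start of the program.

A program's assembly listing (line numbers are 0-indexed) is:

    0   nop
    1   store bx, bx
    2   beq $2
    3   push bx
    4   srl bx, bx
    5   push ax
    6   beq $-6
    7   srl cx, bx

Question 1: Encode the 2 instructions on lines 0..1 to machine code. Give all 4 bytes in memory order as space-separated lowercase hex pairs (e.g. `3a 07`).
d4 00 15 40

line 0 (nop): pack op=0x35:6|pad=0:10 = 0xd400; big→ d4 00
line 1 (store): pack op=0x5:6|rd=1:2|rs=1:2|pad=0:6 = 0x1540; big→ 15 40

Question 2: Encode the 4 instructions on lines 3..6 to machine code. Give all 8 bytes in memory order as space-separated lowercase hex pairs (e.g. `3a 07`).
L3: push op=0x29:6|rd=1:2|pad=0:8 ⇒ 0xa500 ⇒ big a5 00
L4: srl op=0x18:6|rd=1:2|rs=1:2|pad=0:6 ⇒ 0x6140 ⇒ big 61 40
L5: push op=0x29:6|rd=0:2|pad=0:8 ⇒ 0xa400 ⇒ big a4 00
L6: beq op=0x11:6|imm=-6:10 ⇒ 0x47fa ⇒ big 47 fa

a5 00 61 40 a4 00 47 fa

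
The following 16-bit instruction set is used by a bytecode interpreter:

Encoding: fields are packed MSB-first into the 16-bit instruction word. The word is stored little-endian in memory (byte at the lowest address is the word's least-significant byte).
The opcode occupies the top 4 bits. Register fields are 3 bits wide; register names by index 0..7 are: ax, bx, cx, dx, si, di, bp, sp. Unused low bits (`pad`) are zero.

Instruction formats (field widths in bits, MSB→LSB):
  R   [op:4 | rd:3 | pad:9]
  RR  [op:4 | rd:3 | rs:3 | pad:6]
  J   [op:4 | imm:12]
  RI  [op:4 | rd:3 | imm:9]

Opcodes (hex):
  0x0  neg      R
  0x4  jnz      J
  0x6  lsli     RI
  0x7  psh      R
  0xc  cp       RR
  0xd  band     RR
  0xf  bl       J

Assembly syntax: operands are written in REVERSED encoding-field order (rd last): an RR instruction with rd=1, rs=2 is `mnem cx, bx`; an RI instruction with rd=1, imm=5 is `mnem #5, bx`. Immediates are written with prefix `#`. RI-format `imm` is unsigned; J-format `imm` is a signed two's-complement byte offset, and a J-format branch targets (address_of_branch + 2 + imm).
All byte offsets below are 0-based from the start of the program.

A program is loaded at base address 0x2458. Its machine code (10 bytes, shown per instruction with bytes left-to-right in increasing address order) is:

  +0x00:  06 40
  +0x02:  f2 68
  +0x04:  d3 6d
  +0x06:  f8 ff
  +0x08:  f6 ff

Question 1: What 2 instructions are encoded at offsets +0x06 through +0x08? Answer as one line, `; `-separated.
bl #-8; bl #-10

[06] f8 ff → 0xfff8
  top 4b → 0xf → bl [J]
  imm@[11:0]=0xff8 (s12→-8) ⇒ #-8
[08] f6 ff → 0xfff6
  top 4b → 0xf → bl [J]
  imm@[11:0]=0xff6 (s12→-10) ⇒ #-10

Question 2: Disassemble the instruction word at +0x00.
[00] 06 40 → 0x4006
  op=0x4006>>12=0x4 ⇒ jnz (J)
  imm: (w>>0)&0xfff=0x6 → #6

jnz #6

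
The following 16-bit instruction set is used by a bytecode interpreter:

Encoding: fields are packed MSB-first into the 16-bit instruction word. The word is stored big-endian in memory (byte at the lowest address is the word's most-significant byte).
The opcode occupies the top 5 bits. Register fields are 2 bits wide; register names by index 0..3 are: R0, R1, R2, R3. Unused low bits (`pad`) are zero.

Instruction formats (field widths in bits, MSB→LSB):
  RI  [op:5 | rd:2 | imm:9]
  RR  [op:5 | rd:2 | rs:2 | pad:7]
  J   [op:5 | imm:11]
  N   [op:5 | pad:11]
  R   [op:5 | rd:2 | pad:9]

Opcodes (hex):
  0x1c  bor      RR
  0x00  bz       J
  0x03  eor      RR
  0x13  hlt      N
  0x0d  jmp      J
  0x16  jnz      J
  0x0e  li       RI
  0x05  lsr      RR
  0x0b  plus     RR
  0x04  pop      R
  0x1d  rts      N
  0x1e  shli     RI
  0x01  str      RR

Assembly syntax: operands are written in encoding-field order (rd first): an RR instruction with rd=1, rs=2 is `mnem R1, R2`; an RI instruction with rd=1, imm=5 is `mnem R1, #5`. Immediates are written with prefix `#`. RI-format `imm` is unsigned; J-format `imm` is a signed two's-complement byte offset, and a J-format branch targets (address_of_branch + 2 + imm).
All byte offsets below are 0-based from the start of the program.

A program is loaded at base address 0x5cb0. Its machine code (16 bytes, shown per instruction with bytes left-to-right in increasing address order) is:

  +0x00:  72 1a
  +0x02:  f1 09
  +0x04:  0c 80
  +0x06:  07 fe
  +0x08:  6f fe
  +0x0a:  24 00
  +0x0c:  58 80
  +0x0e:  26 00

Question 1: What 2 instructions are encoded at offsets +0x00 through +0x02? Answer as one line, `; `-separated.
off 0x00: read 72 1a as big → 0x721a
  op=0x721a>>11=0xe ⇒ li (RI)
  rd: (w>>9)&0x3=0x1 → R1
  imm: (w>>0)&0x1ff=0x1a → #26
off 0x02: read f1 09 as big → 0xf109
  op=0xf109>>11=0x1e ⇒ shli (RI)
  rd: (w>>9)&0x3=0x0 → R0
  imm: (w>>0)&0x1ff=0x109 → #265

li R1, #26; shli R0, #265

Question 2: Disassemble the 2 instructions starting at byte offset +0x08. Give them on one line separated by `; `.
jmp #-2; pop R2

[08] 6f fe → 0x6ffe
  op=0x6ffe>>11=0xd ⇒ jmp (J)
  [10:0] imm=2046 (s11→-2) = #-2
[0a] 24 00 → 0x2400
  op=0x2400>>11=0x4 ⇒ pop (R)
  [10:9] rd=2 = R2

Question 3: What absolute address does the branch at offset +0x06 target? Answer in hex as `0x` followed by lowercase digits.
0x5cb6

+0x06: 07 fe ⇒ word 0x07fe (big)
  opcode bits[15:11]=0x0: bz/J
  [10:0] imm=2046 (s11→-2) = #-2
  target = base 0x5cb0 + off 0x06 + 2 + imm -2 = 0x5cb6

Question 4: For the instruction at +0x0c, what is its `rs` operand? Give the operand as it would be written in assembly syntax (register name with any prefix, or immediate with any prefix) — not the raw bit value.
R1

off 0x0c: read 58 80 as big → 0x5880
  op=0x5880>>11=0xb ⇒ plus (RR)
  [10:9] rd=0 = R0
  [8:7] rs=1 = R1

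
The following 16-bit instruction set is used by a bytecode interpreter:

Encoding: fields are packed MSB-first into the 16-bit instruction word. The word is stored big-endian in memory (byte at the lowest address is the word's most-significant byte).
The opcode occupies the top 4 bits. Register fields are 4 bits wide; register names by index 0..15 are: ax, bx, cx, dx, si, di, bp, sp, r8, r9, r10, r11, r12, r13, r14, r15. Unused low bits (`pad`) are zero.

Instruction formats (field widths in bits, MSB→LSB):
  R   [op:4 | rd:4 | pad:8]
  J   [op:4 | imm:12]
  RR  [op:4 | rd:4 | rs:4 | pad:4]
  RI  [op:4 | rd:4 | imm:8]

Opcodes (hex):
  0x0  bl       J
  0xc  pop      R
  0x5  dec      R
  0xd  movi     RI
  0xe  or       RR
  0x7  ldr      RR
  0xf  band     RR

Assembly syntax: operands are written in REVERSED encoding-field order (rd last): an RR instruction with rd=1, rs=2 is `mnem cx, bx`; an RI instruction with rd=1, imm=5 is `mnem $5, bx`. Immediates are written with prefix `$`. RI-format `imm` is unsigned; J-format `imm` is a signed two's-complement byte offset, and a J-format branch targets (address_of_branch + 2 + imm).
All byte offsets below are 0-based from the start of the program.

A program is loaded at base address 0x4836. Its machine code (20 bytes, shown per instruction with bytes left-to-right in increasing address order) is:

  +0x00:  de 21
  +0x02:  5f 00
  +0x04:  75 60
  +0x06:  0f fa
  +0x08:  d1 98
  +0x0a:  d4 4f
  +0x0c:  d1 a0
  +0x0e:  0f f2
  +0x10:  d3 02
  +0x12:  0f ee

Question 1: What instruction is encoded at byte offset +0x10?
+0x10: d3 02 ⇒ word 0xd302 (big)
  op=0xd302>>12=0xd ⇒ movi (RI)
  [11:8] rd=3 = dx
  [7:0] imm=2 = $2

movi $2, dx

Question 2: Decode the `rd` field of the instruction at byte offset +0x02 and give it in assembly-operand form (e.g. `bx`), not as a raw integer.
r15

off 0x02: read 5f 00 as big → 0x5f00
  opcode bits[15:12]=0x5: dec/R
  [11:8] rd=15 = r15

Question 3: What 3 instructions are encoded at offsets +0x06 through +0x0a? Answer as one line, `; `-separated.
bl $-6; movi $152, bx; movi $79, si

[06] 0f fa → 0x0ffa
  opcode bits[15:12]=0x0: bl/J
  [11:0] imm=4090 (s12→-6) = $-6
[08] d1 98 → 0xd198
  opcode bits[15:12]=0xd: movi/RI
  [11:8] rd=1 = bx
  [7:0] imm=152 = $152
[0a] d4 4f → 0xd44f
  opcode bits[15:12]=0xd: movi/RI
  [11:8] rd=4 = si
  [7:0] imm=79 = $79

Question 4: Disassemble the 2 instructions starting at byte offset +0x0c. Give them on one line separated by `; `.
+0x0c: d1 a0 ⇒ word 0xd1a0 (big)
  opcode bits[15:12]=0xd: movi/RI
  [11:8] rd=1 = bx
  [7:0] imm=160 = $160
+0x0e: 0f f2 ⇒ word 0x0ff2 (big)
  opcode bits[15:12]=0x0: bl/J
  [11:0] imm=4082 (s12→-14) = $-14

movi $160, bx; bl $-14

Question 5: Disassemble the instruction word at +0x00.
movi $33, r14

off 0x00: read de 21 as big → 0xde21
  top 4b → 0xd → movi [RI]
  [11:8] rd=14 = r14
  [7:0] imm=33 = $33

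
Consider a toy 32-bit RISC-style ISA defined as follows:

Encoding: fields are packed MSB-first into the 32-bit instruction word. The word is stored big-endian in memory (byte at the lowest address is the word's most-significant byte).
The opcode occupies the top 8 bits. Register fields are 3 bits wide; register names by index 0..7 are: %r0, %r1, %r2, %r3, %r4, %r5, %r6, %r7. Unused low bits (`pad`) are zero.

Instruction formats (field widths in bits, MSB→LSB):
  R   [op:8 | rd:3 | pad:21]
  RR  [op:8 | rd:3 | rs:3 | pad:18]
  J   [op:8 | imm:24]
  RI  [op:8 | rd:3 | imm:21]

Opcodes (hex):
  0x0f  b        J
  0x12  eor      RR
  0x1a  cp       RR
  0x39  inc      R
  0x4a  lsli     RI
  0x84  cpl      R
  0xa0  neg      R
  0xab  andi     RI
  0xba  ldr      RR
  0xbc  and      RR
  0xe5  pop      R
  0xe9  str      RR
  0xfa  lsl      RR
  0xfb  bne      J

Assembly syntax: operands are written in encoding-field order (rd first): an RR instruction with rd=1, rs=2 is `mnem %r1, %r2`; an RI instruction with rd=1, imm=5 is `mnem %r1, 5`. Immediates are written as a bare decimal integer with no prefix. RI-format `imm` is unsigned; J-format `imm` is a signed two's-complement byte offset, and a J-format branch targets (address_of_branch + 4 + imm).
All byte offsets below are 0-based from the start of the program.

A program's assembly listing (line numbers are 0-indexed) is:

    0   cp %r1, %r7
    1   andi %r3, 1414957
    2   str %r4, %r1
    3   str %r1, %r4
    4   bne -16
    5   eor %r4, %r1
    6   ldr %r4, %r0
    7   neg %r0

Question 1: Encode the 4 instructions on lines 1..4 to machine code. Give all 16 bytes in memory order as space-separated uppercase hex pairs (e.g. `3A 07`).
AB 75 97 2D E9 84 00 00 E9 30 00 00 FB FF FF F0

line 1 (andi): pack op=0xab:8|rd=3:3|imm=1414957:21 = 0xab75972d; big→ ab 75 97 2d
line 2 (str): pack op=0xe9:8|rd=4:3|rs=1:3|pad=0:18 = 0xe9840000; big→ e9 84 00 00
line 3 (str): pack op=0xe9:8|rd=1:3|rs=4:3|pad=0:18 = 0xe9300000; big→ e9 30 00 00
line 4 (bne): pack op=0xfb:8|imm=-16:24 = 0xfbfffff0; big→ fb ff ff f0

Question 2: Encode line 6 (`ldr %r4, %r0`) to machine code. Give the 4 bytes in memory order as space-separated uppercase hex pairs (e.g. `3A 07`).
BA 80 00 00

line 6 (ldr): pack op=0xba:8|rd=4:3|rs=0:3|pad=0:18 = 0xba800000; big→ ba 80 00 00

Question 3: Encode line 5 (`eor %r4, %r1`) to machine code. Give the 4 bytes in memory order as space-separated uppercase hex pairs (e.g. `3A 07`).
12 84 00 00

line 5 (eor): pack op=0x12:8|rd=4:3|rs=1:3|pad=0:18 = 0x12840000; big→ 12 84 00 00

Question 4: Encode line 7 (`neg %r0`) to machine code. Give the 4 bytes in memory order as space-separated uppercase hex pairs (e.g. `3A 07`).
line 7 (neg): pack op=0xa0:8|rd=0:3|pad=0:21 = 0xa0000000; big→ a0 00 00 00

A0 00 00 00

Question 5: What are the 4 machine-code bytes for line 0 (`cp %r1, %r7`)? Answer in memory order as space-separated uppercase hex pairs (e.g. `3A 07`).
L0: cp op=0x1a:8|rd=1:3|rs=7:3|pad=0:18 ⇒ 0x1a3c0000 ⇒ big 1a 3c 00 00

1A 3C 00 00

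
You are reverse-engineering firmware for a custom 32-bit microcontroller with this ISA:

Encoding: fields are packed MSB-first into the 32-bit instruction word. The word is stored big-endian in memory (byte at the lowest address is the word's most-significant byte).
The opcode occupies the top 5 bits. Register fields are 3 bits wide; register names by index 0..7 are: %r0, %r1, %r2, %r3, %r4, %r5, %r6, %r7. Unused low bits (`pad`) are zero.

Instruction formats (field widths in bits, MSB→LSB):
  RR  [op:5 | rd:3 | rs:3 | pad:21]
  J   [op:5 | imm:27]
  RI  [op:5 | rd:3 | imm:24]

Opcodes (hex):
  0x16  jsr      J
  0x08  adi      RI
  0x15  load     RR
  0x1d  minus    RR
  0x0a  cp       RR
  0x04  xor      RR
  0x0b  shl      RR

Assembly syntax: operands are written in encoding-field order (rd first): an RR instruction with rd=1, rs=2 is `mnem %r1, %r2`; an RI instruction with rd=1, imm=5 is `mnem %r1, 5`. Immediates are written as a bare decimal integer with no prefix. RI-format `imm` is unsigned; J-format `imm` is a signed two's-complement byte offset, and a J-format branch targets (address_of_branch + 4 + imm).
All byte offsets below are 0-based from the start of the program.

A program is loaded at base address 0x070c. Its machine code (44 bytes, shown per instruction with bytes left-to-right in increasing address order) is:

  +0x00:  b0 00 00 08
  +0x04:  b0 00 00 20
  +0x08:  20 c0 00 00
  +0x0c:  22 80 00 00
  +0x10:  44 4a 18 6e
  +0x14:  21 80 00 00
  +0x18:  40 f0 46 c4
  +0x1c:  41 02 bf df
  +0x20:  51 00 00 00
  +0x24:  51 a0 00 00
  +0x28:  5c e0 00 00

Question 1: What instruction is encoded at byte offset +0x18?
adi %r0, 15746756

+0x18: 40 f0 46 c4 ⇒ word 0x40f046c4 (big)
  top 5b → 0x8 → adi [RI]
  rd: (w>>24)&0x7=0x0 → %r0
  imm: (w>>0)&0xffffff=0xf046c4 → 15746756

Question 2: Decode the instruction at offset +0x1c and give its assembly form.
off 0x1c: read 41 02 bf df as big → 0x4102bfdf
  top 5b → 0x8 → adi [RI]
  rd: (w>>24)&0x7=0x1 → %r1
  imm: (w>>0)&0xffffff=0x2bfdf → 180191

adi %r1, 180191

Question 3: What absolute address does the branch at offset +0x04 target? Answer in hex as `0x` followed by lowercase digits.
+0x04: b0 00 00 20 ⇒ word 0xb0000020 (big)
  opcode bits[31:27]=0x16: jsr/J
  imm: (w>>0)&0x7ffffff=0x20 → 32
  target = base 0x070c + off 0x04 + 4 + imm 32 = 0x0734

0x0734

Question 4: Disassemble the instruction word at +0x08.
xor %r0, %r6

+0x08: 20 c0 00 00 ⇒ word 0x20c00000 (big)
  op=0x20c00000>>27=0x4 ⇒ xor (RR)
  rd: (w>>24)&0x7=0x0 → %r0
  rs: (w>>21)&0x7=0x6 → %r6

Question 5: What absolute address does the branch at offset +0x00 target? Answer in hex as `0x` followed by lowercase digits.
@+00  big-endian(b0 00 00 08) = 0xb0000008
  op=0xb0000008>>27=0x16 ⇒ jsr (J)
  imm: (w>>0)&0x7ffffff=0x8 → 8
  target = base 0x070c + off 0x00 + 4 + imm 8 = 0x0718

0x0718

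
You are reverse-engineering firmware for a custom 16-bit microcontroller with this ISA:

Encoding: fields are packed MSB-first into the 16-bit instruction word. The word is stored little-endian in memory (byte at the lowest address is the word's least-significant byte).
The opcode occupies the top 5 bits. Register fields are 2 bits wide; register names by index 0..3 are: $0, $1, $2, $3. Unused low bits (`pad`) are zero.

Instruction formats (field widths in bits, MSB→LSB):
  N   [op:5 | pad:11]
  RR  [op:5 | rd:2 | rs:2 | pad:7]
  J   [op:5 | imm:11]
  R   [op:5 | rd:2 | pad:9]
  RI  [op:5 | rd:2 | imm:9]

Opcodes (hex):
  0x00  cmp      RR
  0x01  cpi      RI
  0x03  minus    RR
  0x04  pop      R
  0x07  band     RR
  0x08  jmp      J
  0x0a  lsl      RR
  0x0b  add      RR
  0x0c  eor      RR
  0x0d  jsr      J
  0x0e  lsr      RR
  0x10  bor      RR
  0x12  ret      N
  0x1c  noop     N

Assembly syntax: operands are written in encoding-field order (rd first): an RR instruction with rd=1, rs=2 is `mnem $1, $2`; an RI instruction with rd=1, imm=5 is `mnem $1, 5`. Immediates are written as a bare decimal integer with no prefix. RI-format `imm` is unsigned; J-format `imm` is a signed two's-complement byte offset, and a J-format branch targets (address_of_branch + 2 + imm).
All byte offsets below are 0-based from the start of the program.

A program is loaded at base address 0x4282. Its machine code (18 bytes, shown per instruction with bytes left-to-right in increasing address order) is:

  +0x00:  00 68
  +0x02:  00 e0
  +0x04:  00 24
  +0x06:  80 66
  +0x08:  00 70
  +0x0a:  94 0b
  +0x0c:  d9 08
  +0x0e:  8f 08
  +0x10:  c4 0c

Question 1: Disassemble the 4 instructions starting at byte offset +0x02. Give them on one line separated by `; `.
noop; pop $2; eor $3, $1; lsr $0, $0

+0x02: 00 e0 ⇒ word 0xe000 (little)
  op=0xe000>>11=0x1c ⇒ noop (N)
+0x04: 00 24 ⇒ word 0x2400 (little)
  op=0x2400>>11=0x4 ⇒ pop (R)
  [10:9] rd=2 = $2
+0x06: 80 66 ⇒ word 0x6680 (little)
  op=0x6680>>11=0xc ⇒ eor (RR)
  [10:9] rd=3 = $3
  [8:7] rs=1 = $1
+0x08: 00 70 ⇒ word 0x7000 (little)
  op=0x7000>>11=0xe ⇒ lsr (RR)
  [10:9] rd=0 = $0
  [8:7] rs=0 = $0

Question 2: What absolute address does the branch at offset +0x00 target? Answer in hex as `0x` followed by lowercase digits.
[00] 00 68 → 0x6800
  op=0x6800>>11=0xd ⇒ jsr (J)
  [10:0] imm=0 = 0
  target = base 0x4282 + off 0x00 + 2 + imm 0 = 0x4284

0x4284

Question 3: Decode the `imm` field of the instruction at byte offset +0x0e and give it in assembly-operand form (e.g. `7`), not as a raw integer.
143

+0x0e: 8f 08 ⇒ word 0x088f (little)
  top 5b → 0x1 → cpi [RI]
  [10:9] rd=0 = $0
  [8:0] imm=143 = 143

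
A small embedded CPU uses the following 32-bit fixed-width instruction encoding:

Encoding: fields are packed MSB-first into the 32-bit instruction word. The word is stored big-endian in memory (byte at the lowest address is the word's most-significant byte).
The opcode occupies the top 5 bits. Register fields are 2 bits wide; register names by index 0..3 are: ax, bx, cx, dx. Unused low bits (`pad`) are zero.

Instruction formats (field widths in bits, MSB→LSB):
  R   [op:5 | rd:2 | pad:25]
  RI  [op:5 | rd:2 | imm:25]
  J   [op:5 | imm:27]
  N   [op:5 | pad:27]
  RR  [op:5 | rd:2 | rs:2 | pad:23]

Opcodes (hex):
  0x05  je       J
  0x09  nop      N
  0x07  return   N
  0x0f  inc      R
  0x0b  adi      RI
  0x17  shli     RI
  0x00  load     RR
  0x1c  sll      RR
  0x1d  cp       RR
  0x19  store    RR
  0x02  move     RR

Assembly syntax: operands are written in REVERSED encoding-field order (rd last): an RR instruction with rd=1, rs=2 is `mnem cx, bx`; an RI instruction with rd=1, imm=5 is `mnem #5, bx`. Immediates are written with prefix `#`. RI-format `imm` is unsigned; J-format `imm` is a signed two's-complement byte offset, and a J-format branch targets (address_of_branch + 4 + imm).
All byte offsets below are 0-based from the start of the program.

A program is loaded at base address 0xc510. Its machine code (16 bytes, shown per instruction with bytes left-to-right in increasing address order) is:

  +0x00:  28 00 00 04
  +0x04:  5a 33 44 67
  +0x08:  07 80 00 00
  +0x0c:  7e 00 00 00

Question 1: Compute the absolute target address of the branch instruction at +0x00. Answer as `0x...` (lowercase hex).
0xc518

[00] 28 00 00 04 → 0x28000004
  opcode bits[31:27]=0x5: je/J
  [26:0] imm=4 = #4
  target = base 0xc510 + off 0x00 + 4 + imm 4 = 0xc518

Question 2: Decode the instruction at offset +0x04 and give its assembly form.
@+04  big-endian(5a 33 44 67) = 0x5a334467
  opcode bits[31:27]=0xb: adi/RI
  rd@[26:25]=0x1 ⇒ bx
  imm@[24:0]=0x334467 ⇒ #3359847

adi #3359847, bx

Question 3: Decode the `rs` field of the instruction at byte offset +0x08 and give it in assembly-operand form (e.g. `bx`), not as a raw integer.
dx

@+08  big-endian(07 80 00 00) = 0x07800000
  opcode bits[31:27]=0x0: load/RR
  [26:25] rd=3 = dx
  [24:23] rs=3 = dx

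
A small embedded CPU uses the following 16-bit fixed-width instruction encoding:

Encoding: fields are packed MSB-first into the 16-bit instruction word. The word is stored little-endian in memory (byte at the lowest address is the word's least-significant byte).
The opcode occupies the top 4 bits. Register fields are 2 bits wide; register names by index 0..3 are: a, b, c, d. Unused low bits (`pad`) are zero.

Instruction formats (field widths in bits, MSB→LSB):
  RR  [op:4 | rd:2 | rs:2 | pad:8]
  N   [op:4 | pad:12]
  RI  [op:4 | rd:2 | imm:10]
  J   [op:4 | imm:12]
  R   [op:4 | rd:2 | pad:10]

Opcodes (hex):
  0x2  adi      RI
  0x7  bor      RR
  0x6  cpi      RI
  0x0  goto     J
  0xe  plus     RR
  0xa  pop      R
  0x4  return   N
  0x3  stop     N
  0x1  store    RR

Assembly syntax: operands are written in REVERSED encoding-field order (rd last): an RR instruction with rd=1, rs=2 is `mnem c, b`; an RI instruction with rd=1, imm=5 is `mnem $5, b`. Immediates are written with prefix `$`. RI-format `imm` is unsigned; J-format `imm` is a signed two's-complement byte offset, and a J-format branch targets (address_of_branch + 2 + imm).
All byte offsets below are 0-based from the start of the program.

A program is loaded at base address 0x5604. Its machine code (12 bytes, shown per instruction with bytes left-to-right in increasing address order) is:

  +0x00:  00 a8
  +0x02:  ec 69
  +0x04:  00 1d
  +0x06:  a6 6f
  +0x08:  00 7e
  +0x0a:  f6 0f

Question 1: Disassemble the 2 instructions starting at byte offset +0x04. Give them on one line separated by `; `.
off 0x04: read 00 1d as little → 0x1d00
  op=0x1d00>>12=0x1 ⇒ store (RR)
  rd@[11:10]=0x3 ⇒ d
  rs@[9:8]=0x1 ⇒ b
off 0x06: read a6 6f as little → 0x6fa6
  op=0x6fa6>>12=0x6 ⇒ cpi (RI)
  rd@[11:10]=0x3 ⇒ d
  imm@[9:0]=0x3a6 ⇒ $934

store b, d; cpi $934, d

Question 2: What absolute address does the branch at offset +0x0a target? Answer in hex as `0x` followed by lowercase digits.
0x5606

+0x0a: f6 0f ⇒ word 0x0ff6 (little)
  top 4b → 0x0 → goto [J]
  [11:0] imm=4086 (s12→-10) = $-10
  target = base 0x5604 + off 0x0a + 2 + imm -10 = 0x5606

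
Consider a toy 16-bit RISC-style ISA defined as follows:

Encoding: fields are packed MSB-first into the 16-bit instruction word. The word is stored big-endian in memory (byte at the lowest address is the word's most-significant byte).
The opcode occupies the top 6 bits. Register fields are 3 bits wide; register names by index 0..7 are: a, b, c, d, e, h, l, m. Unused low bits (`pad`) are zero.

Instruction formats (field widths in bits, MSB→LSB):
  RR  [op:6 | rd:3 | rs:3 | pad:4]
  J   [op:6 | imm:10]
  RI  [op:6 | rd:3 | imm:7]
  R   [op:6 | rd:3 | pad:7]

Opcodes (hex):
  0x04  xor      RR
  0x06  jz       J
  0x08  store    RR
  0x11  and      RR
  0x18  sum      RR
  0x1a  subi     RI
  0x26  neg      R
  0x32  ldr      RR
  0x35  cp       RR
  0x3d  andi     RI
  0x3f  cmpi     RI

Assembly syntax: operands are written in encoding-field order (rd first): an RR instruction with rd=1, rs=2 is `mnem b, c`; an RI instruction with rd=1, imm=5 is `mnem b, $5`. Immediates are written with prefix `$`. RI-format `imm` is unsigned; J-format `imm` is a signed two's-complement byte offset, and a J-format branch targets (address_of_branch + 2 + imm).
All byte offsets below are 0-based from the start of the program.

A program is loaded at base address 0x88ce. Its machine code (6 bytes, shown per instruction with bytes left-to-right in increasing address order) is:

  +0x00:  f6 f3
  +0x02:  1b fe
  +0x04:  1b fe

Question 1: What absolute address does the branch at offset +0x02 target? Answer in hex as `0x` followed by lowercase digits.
+0x02: 1b fe ⇒ word 0x1bfe (big)
  opcode bits[15:10]=0x6: jz/J
  imm@[9:0]=0x3fe (s10→-2) ⇒ $-2
  target = base 0x88ce + off 0x02 + 2 + imm -2 = 0x88d0

0x88d0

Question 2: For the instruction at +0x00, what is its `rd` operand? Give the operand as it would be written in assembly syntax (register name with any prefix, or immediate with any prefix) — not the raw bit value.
h

+0x00: f6 f3 ⇒ word 0xf6f3 (big)
  op=0xf6f3>>10=0x3d ⇒ andi (RI)
  rd: (w>>7)&0x7=0x5 → h
  imm: (w>>0)&0x7f=0x73 → $115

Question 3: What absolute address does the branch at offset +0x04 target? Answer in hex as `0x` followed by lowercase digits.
0x88d2

@+04  big-endian(1b fe) = 0x1bfe
  top 6b → 0x6 → jz [J]
  [9:0] imm=1022 (s10→-2) = $-2
  target = base 0x88ce + off 0x04 + 2 + imm -2 = 0x88d2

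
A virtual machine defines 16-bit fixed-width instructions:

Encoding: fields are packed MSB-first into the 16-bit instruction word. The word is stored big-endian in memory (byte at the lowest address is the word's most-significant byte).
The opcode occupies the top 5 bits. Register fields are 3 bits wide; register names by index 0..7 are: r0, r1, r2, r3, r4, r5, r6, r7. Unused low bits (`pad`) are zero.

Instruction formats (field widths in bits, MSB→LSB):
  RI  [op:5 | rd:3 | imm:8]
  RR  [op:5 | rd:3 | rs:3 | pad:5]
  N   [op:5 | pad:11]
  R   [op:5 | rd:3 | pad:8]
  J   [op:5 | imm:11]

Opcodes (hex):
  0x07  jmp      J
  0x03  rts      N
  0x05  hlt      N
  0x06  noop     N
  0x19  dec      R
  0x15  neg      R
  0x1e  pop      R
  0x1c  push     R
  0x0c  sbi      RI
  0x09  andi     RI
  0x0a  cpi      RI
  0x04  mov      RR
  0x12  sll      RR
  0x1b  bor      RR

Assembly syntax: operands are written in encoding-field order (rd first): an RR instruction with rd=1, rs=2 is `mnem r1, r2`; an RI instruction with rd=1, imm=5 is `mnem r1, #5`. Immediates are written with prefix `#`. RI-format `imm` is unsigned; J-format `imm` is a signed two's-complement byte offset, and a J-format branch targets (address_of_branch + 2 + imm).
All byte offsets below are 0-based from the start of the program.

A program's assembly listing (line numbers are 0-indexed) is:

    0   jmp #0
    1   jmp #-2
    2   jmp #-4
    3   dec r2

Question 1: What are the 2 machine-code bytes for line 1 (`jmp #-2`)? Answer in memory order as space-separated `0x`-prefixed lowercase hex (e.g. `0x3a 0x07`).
1. jmp fields op=0x7:5|imm=-2:11 → word 3ffeh → 3f fe

0x3f 0xfe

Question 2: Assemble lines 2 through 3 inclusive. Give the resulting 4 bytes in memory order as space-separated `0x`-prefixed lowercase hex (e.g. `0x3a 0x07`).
2. jmp fields op=0x7:5|imm=-4:11 → word 3ffch → 3f fc
3. dec fields op=0x19:5|rd=2:3|pad=0:8 → word ca00h → ca 00

0x3f 0xfc 0xca 0x00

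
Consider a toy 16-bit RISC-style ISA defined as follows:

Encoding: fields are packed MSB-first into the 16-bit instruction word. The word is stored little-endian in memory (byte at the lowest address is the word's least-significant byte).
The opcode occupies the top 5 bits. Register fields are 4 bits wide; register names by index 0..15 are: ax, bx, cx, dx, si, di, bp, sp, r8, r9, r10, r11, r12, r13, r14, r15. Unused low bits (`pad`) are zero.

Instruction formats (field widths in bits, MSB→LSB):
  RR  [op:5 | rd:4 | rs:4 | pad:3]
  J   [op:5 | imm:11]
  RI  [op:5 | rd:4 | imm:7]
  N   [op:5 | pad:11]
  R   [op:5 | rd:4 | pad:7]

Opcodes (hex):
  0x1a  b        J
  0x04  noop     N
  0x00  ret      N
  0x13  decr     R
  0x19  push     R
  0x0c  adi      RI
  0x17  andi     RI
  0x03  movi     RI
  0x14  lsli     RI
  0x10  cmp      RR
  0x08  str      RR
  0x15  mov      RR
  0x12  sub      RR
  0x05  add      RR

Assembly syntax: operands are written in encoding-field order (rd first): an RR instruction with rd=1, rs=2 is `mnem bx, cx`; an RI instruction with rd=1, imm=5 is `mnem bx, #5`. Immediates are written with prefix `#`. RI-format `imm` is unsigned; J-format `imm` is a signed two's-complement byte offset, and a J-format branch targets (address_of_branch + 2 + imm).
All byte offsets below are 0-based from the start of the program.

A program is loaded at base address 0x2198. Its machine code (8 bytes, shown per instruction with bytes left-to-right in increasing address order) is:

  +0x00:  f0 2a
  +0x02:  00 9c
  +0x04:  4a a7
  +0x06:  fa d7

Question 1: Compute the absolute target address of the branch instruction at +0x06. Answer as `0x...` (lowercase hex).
0x219a

@+06  little-endian(fa d7) = 0xd7fa
  top 5b → 0x1a → b [J]
  [10:0] imm=2042 (s11→-6) = #-6
  target = base 0x2198 + off 0x06 + 2 + imm -6 = 0x219a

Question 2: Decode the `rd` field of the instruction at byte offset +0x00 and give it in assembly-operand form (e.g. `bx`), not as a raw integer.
+0x00: f0 2a ⇒ word 0x2af0 (little)
  op=0x2af0>>11=0x5 ⇒ add (RR)
  rd: (w>>7)&0xf=0x5 → di
  rs: (w>>3)&0xf=0xe → r14

di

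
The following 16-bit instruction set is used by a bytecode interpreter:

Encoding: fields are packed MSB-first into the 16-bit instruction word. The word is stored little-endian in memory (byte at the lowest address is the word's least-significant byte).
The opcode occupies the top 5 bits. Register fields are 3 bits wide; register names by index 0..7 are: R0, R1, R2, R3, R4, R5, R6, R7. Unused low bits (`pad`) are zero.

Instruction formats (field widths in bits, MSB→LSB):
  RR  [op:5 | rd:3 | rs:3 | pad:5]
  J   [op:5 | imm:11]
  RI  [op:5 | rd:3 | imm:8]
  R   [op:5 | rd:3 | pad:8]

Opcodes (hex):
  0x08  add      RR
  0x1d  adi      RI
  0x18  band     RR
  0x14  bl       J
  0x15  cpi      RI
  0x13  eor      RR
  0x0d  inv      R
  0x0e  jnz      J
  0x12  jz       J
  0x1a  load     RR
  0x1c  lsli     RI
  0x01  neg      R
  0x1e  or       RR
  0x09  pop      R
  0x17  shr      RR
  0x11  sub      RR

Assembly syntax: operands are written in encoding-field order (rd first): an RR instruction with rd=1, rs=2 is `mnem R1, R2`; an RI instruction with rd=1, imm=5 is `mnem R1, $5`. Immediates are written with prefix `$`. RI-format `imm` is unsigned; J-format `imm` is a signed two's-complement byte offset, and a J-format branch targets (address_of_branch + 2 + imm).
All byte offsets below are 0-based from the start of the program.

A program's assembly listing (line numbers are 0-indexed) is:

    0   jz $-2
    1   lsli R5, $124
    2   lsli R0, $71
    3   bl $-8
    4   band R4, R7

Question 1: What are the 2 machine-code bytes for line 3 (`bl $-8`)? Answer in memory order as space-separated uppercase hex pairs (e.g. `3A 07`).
F8 A7

L3: bl op=0x14:5|imm=-8:11 ⇒ 0xa7f8 ⇒ little f8 a7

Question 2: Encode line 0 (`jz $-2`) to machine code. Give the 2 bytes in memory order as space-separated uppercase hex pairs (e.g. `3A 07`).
L0: jz op=0x12:5|imm=-2:11 ⇒ 0x97fe ⇒ little fe 97

FE 97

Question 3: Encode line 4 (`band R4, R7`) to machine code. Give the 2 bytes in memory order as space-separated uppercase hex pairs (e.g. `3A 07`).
L4: band op=0x18:5|rd=4:3|rs=7:3|pad=0:5 ⇒ 0xc4e0 ⇒ little e0 c4

E0 C4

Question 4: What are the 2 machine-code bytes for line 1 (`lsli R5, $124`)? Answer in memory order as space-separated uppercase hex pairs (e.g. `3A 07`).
7C E5

L1: lsli op=0x1c:5|rd=5:3|imm=124:8 ⇒ 0xe57c ⇒ little 7c e5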